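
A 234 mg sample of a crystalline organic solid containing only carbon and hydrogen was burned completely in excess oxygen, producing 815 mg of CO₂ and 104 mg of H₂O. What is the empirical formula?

C8H5

mol C = 0.815 g CO₂ ÷ 44.009 g/mol = 0.01852 mol
mol H = 2 × 0.104 g H₂O ÷ 18.015 g/mol = 0.01155 mol
Divide by the smallest (0.01155 mol): C 1.604, H 1.000
Multiplying each by 5 gives whole numbers: C 8.02, H 5.00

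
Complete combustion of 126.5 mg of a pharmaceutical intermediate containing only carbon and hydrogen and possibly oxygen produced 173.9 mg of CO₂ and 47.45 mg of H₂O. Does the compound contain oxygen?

yes

mol C = 0.1739 g CO₂ ÷ 44.009 g/mol = 0.0039515 mol
mol H = 2 × 0.04745 g H₂O ÷ 18.015 g/mol = 0.0052678 mol
C and H account for only 0.052771 g of the 0.1265 g sample; the remaining 0.073729 g must be oxygen.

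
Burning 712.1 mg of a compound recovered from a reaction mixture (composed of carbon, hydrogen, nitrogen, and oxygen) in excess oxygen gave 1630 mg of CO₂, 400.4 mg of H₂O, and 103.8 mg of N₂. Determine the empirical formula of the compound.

mol C = 1.630 g CO₂ ÷ 44.009 g/mol = 0.037038 mol
mol H = 2 × 0.4004 g H₂O ÷ 18.015 g/mol = 0.044452 mol
mol N = 2 × 0.1038 g N₂ ÷ 28.014 g/mol = 0.0074106 mol
mass O = 0.7121 − (0.44486 + 0.044807 + 0.10380) = 0.11863 g → mol O = 0.11863 ÷ 15.999 = 0.0074149 mol
Divide by the smallest (0.0074106 mol): C 4.998, H 5.998, N 1.000, O 1.001

C5H6NO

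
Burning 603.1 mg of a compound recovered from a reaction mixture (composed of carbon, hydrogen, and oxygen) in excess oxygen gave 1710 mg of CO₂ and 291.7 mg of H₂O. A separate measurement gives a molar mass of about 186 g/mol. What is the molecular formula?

mol C = 1.710 g CO₂ ÷ 44.009 g/mol = 0.038856 mol
mol H = 2 × 0.2917 g H₂O ÷ 18.015 g/mol = 0.032384 mol
mass O = 0.6031 − (0.46670 + 0.032643) = 0.10376 g → mol O = 0.10376 ÷ 15.999 = 0.0064855 mol
Divide by the smallest (0.0064855 mol): C 5.991, H 4.993, O 1.000
Empirical formula: C6H5O
Empirical-formula mass = 93.11 g/mol; 186 ÷ 93.11 ≈ 2, so the molecular formula is C12H10O2.

C12H10O2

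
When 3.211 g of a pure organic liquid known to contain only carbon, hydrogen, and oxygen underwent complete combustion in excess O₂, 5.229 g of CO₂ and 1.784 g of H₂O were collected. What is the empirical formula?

mol C = 5.229 g CO₂ ÷ 44.009 g/mol = 0.11882 mol
mol H = 2 × 1.784 g H₂O ÷ 18.015 g/mol = 0.19806 mol
mass O = 3.211 − (1.4271 + 0.19964) = 1.5843 g → mol O = 1.5843 ÷ 15.999 = 0.099022 mol
Divide by the smallest (0.099022 mol): C 1.200, H 2.000, O 1.000
Multiplying each by 5 gives whole numbers: C 6.00, H 10.00, O 5.00

C6H10O5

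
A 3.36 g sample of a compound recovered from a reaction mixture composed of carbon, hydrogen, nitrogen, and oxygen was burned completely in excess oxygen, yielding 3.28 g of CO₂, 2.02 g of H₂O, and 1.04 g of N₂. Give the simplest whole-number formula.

CH3NO

mol C = 3.28 g CO₂ ÷ 44.009 g/mol = 0.07453 mol
mol H = 2 × 2.02 g H₂O ÷ 18.015 g/mol = 0.2243 mol
mol N = 2 × 1.04 g N₂ ÷ 28.014 g/mol = 0.07425 mol
mass O = 3.36 − (0.8952 + 0.2261 + 1.040) = 1.199 g → mol O = 1.199 ÷ 15.999 = 0.07493 mol
Divide by the smallest (0.07425 mol): C 1.004, H 3.020, N 1.000, O 1.009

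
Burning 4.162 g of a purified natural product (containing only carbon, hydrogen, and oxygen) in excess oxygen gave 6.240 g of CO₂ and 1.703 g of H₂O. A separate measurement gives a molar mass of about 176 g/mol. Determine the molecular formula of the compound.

mol C = 6.240 g CO₂ ÷ 44.009 g/mol = 0.14179 mol
mol H = 2 × 1.703 g H₂O ÷ 18.015 g/mol = 0.18906 mol
mass O = 4.162 − (1.7030 + 0.19058) = 2.2684 g → mol O = 2.2684 ÷ 15.999 = 0.14178 mol
Divide by the smallest (0.14178 mol): C 1.000, H 1.333, O 1.000
Multiplying each by 3 gives whole numbers: C 3.00, H 4.00, O 3.00
Empirical formula: C3H4O3
Empirical-formula mass = 88.06 g/mol; 176 ÷ 88.06 ≈ 2, so the molecular formula is C6H8O6.

C6H8O6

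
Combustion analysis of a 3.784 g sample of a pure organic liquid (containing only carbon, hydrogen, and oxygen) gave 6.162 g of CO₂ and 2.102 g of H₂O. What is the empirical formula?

C6H10O5

mol C = 6.162 g CO₂ ÷ 44.009 g/mol = 0.14002 mol
mol H = 2 × 2.102 g H₂O ÷ 18.015 g/mol = 0.23336 mol
mass O = 3.784 − (1.6817 + 0.23523) = 1.8670 g → mol O = 1.8670 ÷ 15.999 = 0.11670 mol
Divide by the smallest (0.11670 mol): C 1.200, H 2.000, O 1.000
Multiplying each by 5 gives whole numbers: C 6.00, H 10.00, O 5.00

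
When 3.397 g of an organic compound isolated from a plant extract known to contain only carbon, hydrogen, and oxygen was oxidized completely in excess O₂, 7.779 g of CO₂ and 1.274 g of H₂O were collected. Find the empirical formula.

mol C = 7.779 g CO₂ ÷ 44.009 g/mol = 0.17676 mol
mol H = 2 × 1.274 g H₂O ÷ 18.015 g/mol = 0.14144 mol
mass O = 3.397 − (2.1231 + 0.14257) = 1.1314 g → mol O = 1.1314 ÷ 15.999 = 0.070715 mol
Divide by the smallest (0.070715 mol): C 2.500, H 2.000, O 1.000
Multiplying each by 2 gives whole numbers: C 5.00, H 4.00, O 2.00

C5H4O2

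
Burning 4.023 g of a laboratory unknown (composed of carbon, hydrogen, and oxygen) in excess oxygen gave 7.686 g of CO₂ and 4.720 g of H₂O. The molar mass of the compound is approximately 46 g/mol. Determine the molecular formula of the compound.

C2H6O

mol C = 7.686 g CO₂ ÷ 44.009 g/mol = 0.17465 mol
mol H = 2 × 4.720 g H₂O ÷ 18.015 g/mol = 0.52401 mol
mass O = 4.023 − (2.0977 + 0.52820) = 1.3971 g → mol O = 1.3971 ÷ 15.999 = 0.087326 mol
Divide by the smallest (0.087326 mol): C 2.000, H 6.001, O 1.000
Empirical formula: C2H6O
Empirical-formula mass = 46.07 g/mol; 46 ÷ 46.07 ≈ 1, so the molecular formula is C2H6O.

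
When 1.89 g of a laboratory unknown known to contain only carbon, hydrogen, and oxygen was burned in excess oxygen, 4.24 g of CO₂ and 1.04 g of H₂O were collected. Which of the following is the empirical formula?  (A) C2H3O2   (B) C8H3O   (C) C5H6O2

(C) C5H6O2

mol C = 4.24 g CO₂ ÷ 44.009 g/mol = 0.09634 mol
mol H = 2 × 1.04 g H₂O ÷ 18.015 g/mol = 0.1155 mol
mass O = 1.89 − (1.157 + 0.1164) = 0.6164 g → mol O = 0.6164 ÷ 15.999 = 0.03853 mol
Divide by the smallest (0.03853 mol): C 2.501, H 2.997, O 1.000
Multiplying each by 2 gives whole numbers: C 5.00, H 5.99, O 2.00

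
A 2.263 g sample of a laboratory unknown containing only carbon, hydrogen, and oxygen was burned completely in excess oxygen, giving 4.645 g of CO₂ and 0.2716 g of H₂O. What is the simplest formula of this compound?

mol C = 4.645 g CO₂ ÷ 44.009 g/mol = 0.10555 mol
mol H = 2 × 0.2716 g H₂O ÷ 18.015 g/mol = 0.030153 mol
mass O = 2.263 − (1.2677 + 0.030394) = 0.96489 g → mol O = 0.96489 ÷ 15.999 = 0.060309 mol
Divide by the smallest (0.030153 mol): C 3.500, H 1.000, O 2.000
Multiplying each by 2 gives whole numbers: C 7.00, H 2.00, O 4.00

C7H2O4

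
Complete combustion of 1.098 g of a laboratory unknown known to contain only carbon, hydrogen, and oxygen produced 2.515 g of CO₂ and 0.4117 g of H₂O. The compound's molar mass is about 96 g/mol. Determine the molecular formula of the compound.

C5H4O2

mol C = 2.515 g CO₂ ÷ 44.009 g/mol = 0.057147 mol
mol H = 2 × 0.4117 g H₂O ÷ 18.015 g/mol = 0.045706 mol
mass O = 1.098 − (0.68640 + 0.046072) = 0.36553 g → mol O = 0.36553 ÷ 15.999 = 0.022847 mol
Divide by the smallest (0.022847 mol): C 2.501, H 2.001, O 1.000
Multiplying each by 2 gives whole numbers: C 5.00, H 4.00, O 2.00
Empirical formula: C5H4O2
Empirical-formula mass = 96.08 g/mol; 96 ÷ 96.08 ≈ 1, so the molecular formula is C5H4O2.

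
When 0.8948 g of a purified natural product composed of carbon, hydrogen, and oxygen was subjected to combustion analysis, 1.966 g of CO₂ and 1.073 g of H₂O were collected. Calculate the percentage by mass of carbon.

59.96%

mol C = 1.966 g CO₂ ÷ 44.009 g/mol = 0.044673 mol
mol H = 2 × 1.073 g H₂O ÷ 18.015 g/mol = 0.11912 mol
mass O = 0.8948 − (0.53656 + 0.12008) = 0.23816 g → mol O = 0.23816 ÷ 15.999 = 0.014886 mol
mass % C = 0.53656 g ÷ 0.8948 g × 100%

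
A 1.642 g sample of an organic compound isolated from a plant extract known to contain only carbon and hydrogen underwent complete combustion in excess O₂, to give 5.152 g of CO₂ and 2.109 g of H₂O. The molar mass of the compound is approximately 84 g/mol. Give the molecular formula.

C6H12

mol C = 5.152 g CO₂ ÷ 44.009 g/mol = 0.11707 mol
mol H = 2 × 2.109 g H₂O ÷ 18.015 g/mol = 0.23414 mol
Divide by the smallest (0.11707 mol): C 1.000, H 2.000
Empirical formula: CH2
Empirical-formula mass = 14.03 g/mol; 84 ÷ 14.03 ≈ 6, so the molecular formula is C6H12.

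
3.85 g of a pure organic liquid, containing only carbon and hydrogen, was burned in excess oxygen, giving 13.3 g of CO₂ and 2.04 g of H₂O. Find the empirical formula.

C4H3

mol C = 13.3 g CO₂ ÷ 44.009 g/mol = 0.3022 mol
mol H = 2 × 2.04 g H₂O ÷ 18.015 g/mol = 0.2265 mol
Divide by the smallest (0.2265 mol): C 1.334, H 1.000
Multiplying each by 3 gives whole numbers: C 4.00, H 3.00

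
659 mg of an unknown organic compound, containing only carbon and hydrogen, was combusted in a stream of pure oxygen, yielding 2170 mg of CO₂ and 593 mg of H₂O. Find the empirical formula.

C3H4

mol C = 2.17 g CO₂ ÷ 44.009 g/mol = 0.04931 mol
mol H = 2 × 0.593 g H₂O ÷ 18.015 g/mol = 0.06583 mol
Divide by the smallest (0.04931 mol): C 1.000, H 1.335
Multiplying each by 3 gives whole numbers: C 3.00, H 4.01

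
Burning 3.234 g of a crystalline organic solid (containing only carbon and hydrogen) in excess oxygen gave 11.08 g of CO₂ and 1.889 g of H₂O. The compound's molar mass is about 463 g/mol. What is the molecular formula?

C36H30

mol C = 11.08 g CO₂ ÷ 44.009 g/mol = 0.25177 mol
mol H = 2 × 1.889 g H₂O ÷ 18.015 g/mol = 0.20971 mol
Divide by the smallest (0.20971 mol): C 1.201, H 1.000
Multiplying each by 5 gives whole numbers: C 6.00, H 5.00
Empirical formula: C6H5
Empirical-formula mass = 77.11 g/mol; 463 ÷ 77.11 ≈ 6, so the molecular formula is C36H30.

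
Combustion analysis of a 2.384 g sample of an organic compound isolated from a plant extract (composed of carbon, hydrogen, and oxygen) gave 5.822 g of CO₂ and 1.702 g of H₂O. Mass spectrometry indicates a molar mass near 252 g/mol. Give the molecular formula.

mol C = 5.822 g CO₂ ÷ 44.009 g/mol = 0.13229 mol
mol H = 2 × 1.702 g H₂O ÷ 18.015 g/mol = 0.18895 mol
mass O = 2.384 − (1.5889 + 0.19047) = 0.60459 g → mol O = 0.60459 ÷ 15.999 = 0.037789 mol
Divide by the smallest (0.037789 mol): C 3.501, H 5.000, O 1.000
Multiplying each by 2 gives whole numbers: C 7.00, H 10.00, O 2.00
Empirical formula: C7H10O2
Empirical-formula mass = 126.16 g/mol; 252 ÷ 126.16 ≈ 2, so the molecular formula is C14H20O4.

C14H20O4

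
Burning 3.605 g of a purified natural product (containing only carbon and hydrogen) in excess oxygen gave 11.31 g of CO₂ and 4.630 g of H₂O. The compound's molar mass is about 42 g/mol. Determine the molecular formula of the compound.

C3H6

mol C = 11.31 g CO₂ ÷ 44.009 g/mol = 0.25699 mol
mol H = 2 × 4.630 g H₂O ÷ 18.015 g/mol = 0.51402 mol
Divide by the smallest (0.25699 mol): C 1.000, H 2.000
Empirical formula: CH2
Empirical-formula mass = 14.03 g/mol; 42 ÷ 14.03 ≈ 3, so the molecular formula is C3H6.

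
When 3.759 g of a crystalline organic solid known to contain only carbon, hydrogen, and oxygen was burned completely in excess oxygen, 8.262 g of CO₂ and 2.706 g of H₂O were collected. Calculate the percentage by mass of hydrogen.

mol C = 8.262 g CO₂ ÷ 44.009 g/mol = 0.18773 mol
mol H = 2 × 2.706 g H₂O ÷ 18.015 g/mol = 0.30042 mol
mass O = 3.759 − (2.2549 + 0.30282) = 1.2013 g → mol O = 1.2013 ÷ 15.999 = 0.075086 mol
mass % H = 0.30282 g ÷ 3.759 g × 100%

8.06%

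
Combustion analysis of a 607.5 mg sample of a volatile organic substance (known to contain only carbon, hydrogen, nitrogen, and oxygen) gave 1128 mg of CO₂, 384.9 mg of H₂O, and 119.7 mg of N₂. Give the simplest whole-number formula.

C3H5NO

mol C = 1.128 g CO₂ ÷ 44.009 g/mol = 0.025631 mol
mol H = 2 × 0.3849 g H₂O ÷ 18.015 g/mol = 0.042731 mol
mol N = 2 × 0.1197 g N₂ ÷ 28.014 g/mol = 0.0085457 mol
mass O = 0.6075 − (0.30786 + 0.043073 + 0.11970) = 0.13687 g → mol O = 0.13687 ÷ 15.999 = 0.0085550 mol
Divide by the smallest (0.0085457 mol): C 2.999, H 5.000, N 1.000, O 1.001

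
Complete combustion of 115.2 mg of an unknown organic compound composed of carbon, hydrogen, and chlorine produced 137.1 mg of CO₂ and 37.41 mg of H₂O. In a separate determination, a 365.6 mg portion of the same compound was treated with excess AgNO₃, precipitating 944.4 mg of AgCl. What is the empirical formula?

C3H4Cl2

mol C = 0.1371 g CO₂ ÷ 44.009 g/mol = 0.0031153 mol
mol H = 2 × 0.03741 g H₂O ÷ 18.015 g/mol = 0.0041532 mol
From the AgCl data: mol Cl per gram of compound = (0.9444 ÷ 143.318) ÷ 0.3656 = 0.018024 mol/g, so in the 0.1152 g combustion sample mol Cl = 0.0020764 mol
Divide by the smallest (0.0020764 mol): C 1.500, H 2.000, Cl 1.000
Multiplying each by 2 gives whole numbers: C 3.00, H 4.00, Cl 2.00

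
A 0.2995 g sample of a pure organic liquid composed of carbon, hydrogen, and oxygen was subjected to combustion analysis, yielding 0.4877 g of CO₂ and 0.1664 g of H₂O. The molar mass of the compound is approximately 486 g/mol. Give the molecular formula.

C18H30O15

mol C = 0.4877 g CO₂ ÷ 44.009 g/mol = 0.011082 mol
mol H = 2 × 0.1664 g H₂O ÷ 18.015 g/mol = 0.018473 mol
mass O = 0.2995 − (0.13310 + 0.018621) = 0.14777 g → mol O = 0.14777 ÷ 15.999 = 0.0092365 mol
Divide by the smallest (0.0092365 mol): C 1.200, H 2.000, O 1.000
Multiplying each by 5 gives whole numbers: C 6.00, H 10.00, O 5.00
Empirical formula: C6H10O5
Empirical-formula mass = 162.14 g/mol; 486 ÷ 162.14 ≈ 3, so the molecular formula is C18H30O15.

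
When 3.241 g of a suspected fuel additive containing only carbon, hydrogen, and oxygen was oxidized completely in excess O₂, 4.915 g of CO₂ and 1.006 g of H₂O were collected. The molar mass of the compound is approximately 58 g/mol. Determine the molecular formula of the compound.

mol C = 4.915 g CO₂ ÷ 44.009 g/mol = 0.11168 mol
mol H = 2 × 1.006 g H₂O ÷ 18.015 g/mol = 0.11168 mol
mass O = 3.241 − (1.3414 + 0.11258) = 1.7870 g → mol O = 1.7870 ÷ 15.999 = 0.11170 mol
Divide by the smallest (0.11168 mol): C 1.000, H 1.000, O 1.000
Empirical formula: CHO
Empirical-formula mass = 29.02 g/mol; 58 ÷ 29.02 ≈ 2, so the molecular formula is C2H2O2.

C2H2O2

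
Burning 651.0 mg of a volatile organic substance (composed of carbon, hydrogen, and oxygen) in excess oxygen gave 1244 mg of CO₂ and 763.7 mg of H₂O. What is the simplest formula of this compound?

C2H6O

mol C = 1.244 g CO₂ ÷ 44.009 g/mol = 0.028267 mol
mol H = 2 × 0.7637 g H₂O ÷ 18.015 g/mol = 0.084785 mol
mass O = 0.6510 − (0.33951 + 0.085463) = 0.22602 g → mol O = 0.22602 ÷ 15.999 = 0.014127 mol
Divide by the smallest (0.014127 mol): C 2.001, H 6.001, O 1.000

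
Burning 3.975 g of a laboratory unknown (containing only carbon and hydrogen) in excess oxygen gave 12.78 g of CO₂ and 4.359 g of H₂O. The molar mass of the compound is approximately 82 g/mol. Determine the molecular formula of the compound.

mol C = 12.78 g CO₂ ÷ 44.009 g/mol = 0.29040 mol
mol H = 2 × 4.359 g H₂O ÷ 18.015 g/mol = 0.48393 mol
Divide by the smallest (0.29040 mol): C 1.000, H 1.666
Multiplying each by 3 gives whole numbers: C 3.00, H 5.00
Empirical formula: C3H5
Empirical-formula mass = 41.07 g/mol; 82 ÷ 41.07 ≈ 2, so the molecular formula is C6H10.

C6H10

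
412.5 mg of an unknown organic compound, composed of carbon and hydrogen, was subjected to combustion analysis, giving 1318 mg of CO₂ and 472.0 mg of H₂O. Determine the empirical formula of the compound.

mol C = 1.318 g CO₂ ÷ 44.009 g/mol = 0.029948 mol
mol H = 2 × 0.4720 g H₂O ÷ 18.015 g/mol = 0.052401 mol
Divide by the smallest (0.029948 mol): C 1.000, H 1.750
Multiplying each by 4 gives whole numbers: C 4.00, H 7.00

C4H7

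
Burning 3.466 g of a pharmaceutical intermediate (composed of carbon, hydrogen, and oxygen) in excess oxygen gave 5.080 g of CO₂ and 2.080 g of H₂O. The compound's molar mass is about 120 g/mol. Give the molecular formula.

mol C = 5.080 g CO₂ ÷ 44.009 g/mol = 0.11543 mol
mol H = 2 × 2.080 g H₂O ÷ 18.015 g/mol = 0.23092 mol
mass O = 3.466 − (1.3864 + 0.23277) = 1.8468 g → mol O = 1.8468 ÷ 15.999 = 0.11543 mol
Divide by the smallest (0.11543 mol): C 1.000, H 2.000, O 1.000
Empirical formula: CH2O
Empirical-formula mass = 30.03 g/mol; 120 ÷ 30.03 ≈ 4, so the molecular formula is C4H8O4.

C4H8O4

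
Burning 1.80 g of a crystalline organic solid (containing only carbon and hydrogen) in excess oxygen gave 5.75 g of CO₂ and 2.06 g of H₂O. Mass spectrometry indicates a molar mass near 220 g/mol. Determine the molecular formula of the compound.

mol C = 5.75 g CO₂ ÷ 44.009 g/mol = 0.1307 mol
mol H = 2 × 2.06 g H₂O ÷ 18.015 g/mol = 0.2287 mol
Divide by the smallest (0.1307 mol): C 1.000, H 1.750
Multiplying each by 4 gives whole numbers: C 4.00, H 7.00
Empirical formula: C4H7
Empirical-formula mass = 55.10 g/mol; 220 ÷ 55.10 ≈ 4, so the molecular formula is C16H28.

C16H28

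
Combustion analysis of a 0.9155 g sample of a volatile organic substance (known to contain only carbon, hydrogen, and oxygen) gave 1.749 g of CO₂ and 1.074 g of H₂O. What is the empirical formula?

mol C = 1.749 g CO₂ ÷ 44.009 g/mol = 0.039742 mol
mol H = 2 × 1.074 g H₂O ÷ 18.015 g/mol = 0.11923 mol
mass O = 0.9155 − (0.47734 + 0.12019) = 0.31797 g → mol O = 0.31797 ÷ 15.999 = 0.019875 mol
Divide by the smallest (0.019875 mol): C 2.000, H 5.999, O 1.000

C2H6O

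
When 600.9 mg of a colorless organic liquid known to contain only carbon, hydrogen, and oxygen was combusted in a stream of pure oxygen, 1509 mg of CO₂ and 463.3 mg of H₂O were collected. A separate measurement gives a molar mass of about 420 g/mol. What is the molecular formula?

mol C = 1.509 g CO₂ ÷ 44.009 g/mol = 0.034288 mol
mol H = 2 × 0.4633 g H₂O ÷ 18.015 g/mol = 0.051435 mol
mass O = 0.6009 − (0.41184 + 0.051846) = 0.13722 g → mol O = 0.13722 ÷ 15.999 = 0.0085765 mol
Divide by the smallest (0.0085765 mol): C 3.998, H 5.997, O 1.000
Empirical formula: C4H6O
Empirical-formula mass = 70.09 g/mol; 420 ÷ 70.09 ≈ 6, so the molecular formula is C24H36O6.

C24H36O6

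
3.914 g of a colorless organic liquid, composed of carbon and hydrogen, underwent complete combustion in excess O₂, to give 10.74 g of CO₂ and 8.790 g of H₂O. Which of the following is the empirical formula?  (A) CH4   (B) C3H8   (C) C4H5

(A) CH4

mol C = 10.74 g CO₂ ÷ 44.009 g/mol = 0.24404 mol
mol H = 2 × 8.790 g H₂O ÷ 18.015 g/mol = 0.97585 mol
Divide by the smallest (0.24404 mol): C 1.000, H 3.999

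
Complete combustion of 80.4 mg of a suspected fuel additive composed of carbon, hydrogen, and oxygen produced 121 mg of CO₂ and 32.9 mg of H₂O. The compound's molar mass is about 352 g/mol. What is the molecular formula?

mol C = 0.121 g CO₂ ÷ 44.009 g/mol = 0.002749 mol
mol H = 2 × 0.0329 g H₂O ÷ 18.015 g/mol = 0.003653 mol
mass O = 0.0804 − (0.03302 + 0.003682) = 0.04369 g → mol O = 0.04369 ÷ 15.999 = 0.002731 mol
Divide by the smallest (0.002731 mol): C 1.007, H 1.337, O 1.000
Multiplying each by 3 gives whole numbers: C 3.02, H 4.01, O 3.00
Empirical formula: C3H4O3
Empirical-formula mass = 88.06 g/mol; 352 ÷ 88.06 ≈ 4, so the molecular formula is C12H16O12.

C12H16O12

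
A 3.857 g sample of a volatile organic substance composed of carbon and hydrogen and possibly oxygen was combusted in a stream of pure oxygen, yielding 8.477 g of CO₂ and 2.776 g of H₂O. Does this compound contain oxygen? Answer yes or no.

mol C = 8.477 g CO₂ ÷ 44.009 g/mol = 0.19262 mol
mol H = 2 × 2.776 g H₂O ÷ 18.015 g/mol = 0.30819 mol
C and H account for only 2.6242 g of the 3.857 g sample; the remaining 1.2328 g must be oxygen.

yes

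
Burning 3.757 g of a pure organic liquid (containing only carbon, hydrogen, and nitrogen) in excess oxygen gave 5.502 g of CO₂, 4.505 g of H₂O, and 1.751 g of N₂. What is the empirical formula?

mol C = 5.502 g CO₂ ÷ 44.009 g/mol = 0.12502 mol
mol H = 2 × 4.505 g H₂O ÷ 18.015 g/mol = 0.50014 mol
mol N = 2 × 1.751 g N₂ ÷ 28.014 g/mol = 0.12501 mol
Divide by the smallest (0.12501 mol): C 1.000, H 4.001, N 1.000

CH4N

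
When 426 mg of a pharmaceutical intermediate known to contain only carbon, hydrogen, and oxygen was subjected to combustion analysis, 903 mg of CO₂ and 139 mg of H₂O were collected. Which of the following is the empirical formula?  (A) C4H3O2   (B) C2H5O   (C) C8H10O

(A) C4H3O2

mol C = 0.903 g CO₂ ÷ 44.009 g/mol = 0.02052 mol
mol H = 2 × 0.139 g H₂O ÷ 18.015 g/mol = 0.01543 mol
mass O = 0.426 − (0.2464 + 0.01556) = 0.1640 g → mol O = 0.1640 ÷ 15.999 = 0.01025 mol
Divide by the smallest (0.01025 mol): C 2.002, H 1.505, O 1.000
Multiplying each by 2 gives whole numbers: C 4.00, H 3.01, O 2.00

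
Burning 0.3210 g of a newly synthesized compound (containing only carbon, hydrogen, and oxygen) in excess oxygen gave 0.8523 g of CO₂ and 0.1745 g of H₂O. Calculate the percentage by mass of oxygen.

21.45%

mol C = 0.8523 g CO₂ ÷ 44.009 g/mol = 0.019366 mol
mol H = 2 × 0.1745 g H₂O ÷ 18.015 g/mol = 0.019373 mol
mass O = 0.3210 − (0.23261 + 0.019528) = 0.068861 g → mol O = 0.068861 ÷ 15.999 = 0.0043041 mol
mass % O = 0.068861 g ÷ 0.3210 g × 100%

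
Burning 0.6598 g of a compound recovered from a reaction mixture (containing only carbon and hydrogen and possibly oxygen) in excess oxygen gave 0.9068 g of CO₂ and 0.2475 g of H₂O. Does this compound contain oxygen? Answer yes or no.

mol C = 0.9068 g CO₂ ÷ 44.009 g/mol = 0.020605 mol
mol H = 2 × 0.2475 g H₂O ÷ 18.015 g/mol = 0.027477 mol
C and H account for only 0.27518 g of the 0.6598 g sample; the remaining 0.38462 g must be oxygen.

yes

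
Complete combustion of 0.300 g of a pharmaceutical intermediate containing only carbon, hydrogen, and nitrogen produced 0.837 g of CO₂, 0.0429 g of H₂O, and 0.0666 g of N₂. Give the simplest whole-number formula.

mol C = 0.837 g CO₂ ÷ 44.009 g/mol = 0.01902 mol
mol H = 2 × 0.0429 g H₂O ÷ 18.015 g/mol = 0.004763 mol
mol N = 2 × 0.0666 g N₂ ÷ 28.014 g/mol = 0.004755 mol
Divide by the smallest (0.004755 mol): C 4.000, H 1.002, N 1.000

C4HN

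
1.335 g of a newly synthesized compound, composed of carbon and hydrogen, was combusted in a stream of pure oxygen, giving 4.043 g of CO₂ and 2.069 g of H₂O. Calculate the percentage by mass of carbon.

82.65%

mol C = 4.043 g CO₂ ÷ 44.009 g/mol = 0.091868 mol
mol H = 2 × 2.069 g H₂O ÷ 18.015 g/mol = 0.22970 mol
mass % C = 1.1034 g ÷ 1.335 g × 100%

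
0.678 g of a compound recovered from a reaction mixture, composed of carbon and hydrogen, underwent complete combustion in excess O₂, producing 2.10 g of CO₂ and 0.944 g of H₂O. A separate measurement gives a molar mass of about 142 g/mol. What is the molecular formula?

C10H22

mol C = 2.10 g CO₂ ÷ 44.009 g/mol = 0.04772 mol
mol H = 2 × 0.944 g H₂O ÷ 18.015 g/mol = 0.1048 mol
Divide by the smallest (0.04772 mol): C 1.000, H 2.196
Multiplying each by 5 gives whole numbers: C 5.00, H 10.98
Empirical formula: C5H11
Empirical-formula mass = 71.14 g/mol; 142 ÷ 71.14 ≈ 2, so the molecular formula is C10H22.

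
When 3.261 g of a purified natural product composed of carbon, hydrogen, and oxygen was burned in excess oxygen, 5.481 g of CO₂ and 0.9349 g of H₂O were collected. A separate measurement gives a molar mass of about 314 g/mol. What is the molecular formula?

C12H10O10

mol C = 5.481 g CO₂ ÷ 44.009 g/mol = 0.12454 mol
mol H = 2 × 0.9349 g H₂O ÷ 18.015 g/mol = 0.10379 mol
mass O = 3.261 − (1.4959 + 0.10462) = 1.6605 g → mol O = 1.6605 ÷ 15.999 = 0.10379 mol
Divide by the smallest (0.10379 mol): C 1.200, H 1.000, O 1.000
Multiplying each by 5 gives whole numbers: C 6.00, H 5.00, O 5.00
Empirical formula: C6H5O5
Empirical-formula mass = 157.10 g/mol; 314 ÷ 157.10 ≈ 2, so the molecular formula is C12H10O10.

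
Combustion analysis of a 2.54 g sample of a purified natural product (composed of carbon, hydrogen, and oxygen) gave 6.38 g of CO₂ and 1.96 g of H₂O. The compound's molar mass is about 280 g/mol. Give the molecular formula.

mol C = 6.38 g CO₂ ÷ 44.009 g/mol = 0.1450 mol
mol H = 2 × 1.96 g H₂O ÷ 18.015 g/mol = 0.2176 mol
mass O = 2.54 − (1.741 + 0.2193) = 0.5794 g → mol O = 0.5794 ÷ 15.999 = 0.03622 mol
Divide by the smallest (0.03622 mol): C 4.003, H 6.008, O 1.000
Empirical formula: C4H6O
Empirical-formula mass = 70.09 g/mol; 280 ÷ 70.09 ≈ 4, so the molecular formula is C16H24O4.

C16H24O4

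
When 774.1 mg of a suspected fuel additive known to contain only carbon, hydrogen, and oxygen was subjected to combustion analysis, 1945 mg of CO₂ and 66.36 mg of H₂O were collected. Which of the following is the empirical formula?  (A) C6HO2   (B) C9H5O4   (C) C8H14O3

mol C = 1.945 g CO₂ ÷ 44.009 g/mol = 0.044196 mol
mol H = 2 × 0.06636 g H₂O ÷ 18.015 g/mol = 0.0073672 mol
mass O = 0.7741 − (0.53083 + 0.0074261) = 0.23584 g → mol O = 0.23584 ÷ 15.999 = 0.014741 mol
Divide by the smallest (0.0073672 mol): C 5.999, H 1.000, O 2.001

(A) C6HO2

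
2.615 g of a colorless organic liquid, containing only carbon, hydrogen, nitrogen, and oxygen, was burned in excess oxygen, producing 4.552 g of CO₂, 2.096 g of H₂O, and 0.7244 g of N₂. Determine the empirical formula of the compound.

C4H9N2O

mol C = 4.552 g CO₂ ÷ 44.009 g/mol = 0.10343 mol
mol H = 2 × 2.096 g H₂O ÷ 18.015 g/mol = 0.23269 mol
mol N = 2 × 0.7244 g N₂ ÷ 28.014 g/mol = 0.051717 mol
mass O = 2.615 − (1.2423 + 0.23456 + 0.72440) = 0.41371 g → mol O = 0.41371 ÷ 15.999 = 0.025858 mol
Divide by the smallest (0.025858 mol): C 4.000, H 8.999, N 2.000, O 1.000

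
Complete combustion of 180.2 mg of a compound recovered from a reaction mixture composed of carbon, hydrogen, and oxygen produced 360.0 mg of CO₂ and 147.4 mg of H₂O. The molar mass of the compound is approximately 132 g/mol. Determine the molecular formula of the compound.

C6H12O3

mol C = 0.3600 g CO₂ ÷ 44.009 g/mol = 0.0081801 mol
mol H = 2 × 0.1474 g H₂O ÷ 18.015 g/mol = 0.016364 mol
mass O = 0.1802 − (0.098252 + 0.016495) = 0.065453 g → mol O = 0.065453 ÷ 15.999 = 0.0040911 mol
Divide by the smallest (0.0040911 mol): C 2.000, H 4.000, O 1.000
Empirical formula: C2H4O
Empirical-formula mass = 44.05 g/mol; 132 ÷ 44.05 ≈ 3, so the molecular formula is C6H12O3.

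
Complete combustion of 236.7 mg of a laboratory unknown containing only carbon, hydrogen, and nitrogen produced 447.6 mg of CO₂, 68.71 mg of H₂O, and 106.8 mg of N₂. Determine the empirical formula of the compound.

C4H3N3

mol C = 0.4476 g CO₂ ÷ 44.009 g/mol = 0.010171 mol
mol H = 2 × 0.06871 g H₂O ÷ 18.015 g/mol = 0.0076281 mol
mol N = 2 × 0.1068 g N₂ ÷ 28.014 g/mol = 0.0076248 mol
Divide by the smallest (0.0076248 mol): C 1.334, H 1.000, N 1.000
Multiplying each by 3 gives whole numbers: C 4.00, H 3.00, N 3.00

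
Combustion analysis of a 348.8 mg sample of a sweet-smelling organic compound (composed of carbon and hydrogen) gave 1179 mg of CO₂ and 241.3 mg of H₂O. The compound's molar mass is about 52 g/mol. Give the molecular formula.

mol C = 1.179 g CO₂ ÷ 44.009 g/mol = 0.026790 mol
mol H = 2 × 0.2413 g H₂O ÷ 18.015 g/mol = 0.026789 mol
Divide by the smallest (0.026789 mol): C 1.000, H 1.000
Empirical formula: CH
Empirical-formula mass = 13.02 g/mol; 52 ÷ 13.02 ≈ 4, so the molecular formula is C4H4.

C4H4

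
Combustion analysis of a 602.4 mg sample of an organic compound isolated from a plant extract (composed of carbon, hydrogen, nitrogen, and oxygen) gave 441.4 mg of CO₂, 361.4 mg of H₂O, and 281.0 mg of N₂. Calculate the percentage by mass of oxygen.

mol C = 0.4414 g CO₂ ÷ 44.009 g/mol = 0.010030 mol
mol H = 2 × 0.3614 g H₂O ÷ 18.015 g/mol = 0.040122 mol
mol N = 2 × 0.2810 g N₂ ÷ 28.014 g/mol = 0.020061 mol
mass O = 0.6024 − (0.12047 + 0.040443 + 0.28100) = 0.16049 g → mol O = 0.16049 ÷ 15.999 = 0.010031 mol
mass % O = 0.16049 g ÷ 0.6024 g × 100%

26.64%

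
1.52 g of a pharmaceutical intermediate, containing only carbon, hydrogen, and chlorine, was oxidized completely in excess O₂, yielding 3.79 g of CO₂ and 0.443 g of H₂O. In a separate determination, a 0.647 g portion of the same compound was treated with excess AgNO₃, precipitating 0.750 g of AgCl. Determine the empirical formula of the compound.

mol C = 3.79 g CO₂ ÷ 44.009 g/mol = 0.08612 mol
mol H = 2 × 0.443 g H₂O ÷ 18.015 g/mol = 0.04918 mol
From the AgCl data: mol Cl per gram of compound = (0.750 ÷ 143.318) ÷ 0.647 = 0.008088 mol/g, so in the 1.52 g combustion sample mol Cl = 0.01229 mol
Divide by the smallest (0.01229 mol): C 7.005, H 4.000, Cl 1.000

C7H4Cl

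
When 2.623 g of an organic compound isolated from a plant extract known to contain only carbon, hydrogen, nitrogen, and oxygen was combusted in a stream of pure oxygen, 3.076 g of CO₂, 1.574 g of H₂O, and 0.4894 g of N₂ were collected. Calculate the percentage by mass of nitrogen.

mol C = 3.076 g CO₂ ÷ 44.009 g/mol = 0.069895 mol
mol H = 2 × 1.574 g H₂O ÷ 18.015 g/mol = 0.17474 mol
mol N = 2 × 0.4894 g N₂ ÷ 28.014 g/mol = 0.034940 mol
mass O = 2.623 − (0.83951 + 0.17614 + 0.48940) = 1.1180 g → mol O = 1.1180 ÷ 15.999 = 0.069876 mol
mass % N = 0.48940 g ÷ 2.623 g × 100%

18.66%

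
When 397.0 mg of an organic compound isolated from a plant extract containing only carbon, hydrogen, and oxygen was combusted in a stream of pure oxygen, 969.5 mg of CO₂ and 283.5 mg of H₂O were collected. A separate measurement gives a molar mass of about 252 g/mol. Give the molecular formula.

mol C = 0.9695 g CO₂ ÷ 44.009 g/mol = 0.022030 mol
mol H = 2 × 0.2835 g H₂O ÷ 18.015 g/mol = 0.031474 mol
mass O = 0.3970 − (0.26460 + 0.031726) = 0.10068 g → mol O = 0.10068 ÷ 15.999 = 0.0062927 mol
Divide by the smallest (0.0062927 mol): C 3.501, H 5.002, O 1.000
Multiplying each by 2 gives whole numbers: C 7.00, H 10.00, O 2.00
Empirical formula: C7H10O2
Empirical-formula mass = 126.16 g/mol; 252 ÷ 126.16 ≈ 2, so the molecular formula is C14H20O4.

C14H20O4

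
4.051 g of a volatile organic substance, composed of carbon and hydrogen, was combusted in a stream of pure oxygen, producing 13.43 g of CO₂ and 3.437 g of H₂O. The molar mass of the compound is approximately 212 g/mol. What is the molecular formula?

C16H20

mol C = 13.43 g CO₂ ÷ 44.009 g/mol = 0.30516 mol
mol H = 2 × 3.437 g H₂O ÷ 18.015 g/mol = 0.38157 mol
Divide by the smallest (0.30516 mol): C 1.000, H 1.250
Multiplying each by 4 gives whole numbers: C 4.00, H 5.00
Empirical formula: C4H5
Empirical-formula mass = 53.08 g/mol; 212 ÷ 53.08 ≈ 4, so the molecular formula is C16H20.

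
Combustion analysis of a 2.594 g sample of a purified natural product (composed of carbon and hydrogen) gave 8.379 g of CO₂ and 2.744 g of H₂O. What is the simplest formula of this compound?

C5H8

mol C = 8.379 g CO₂ ÷ 44.009 g/mol = 0.19039 mol
mol H = 2 × 2.744 g H₂O ÷ 18.015 g/mol = 0.30464 mol
Divide by the smallest (0.19039 mol): C 1.000, H 1.600
Multiplying each by 5 gives whole numbers: C 5.00, H 8.00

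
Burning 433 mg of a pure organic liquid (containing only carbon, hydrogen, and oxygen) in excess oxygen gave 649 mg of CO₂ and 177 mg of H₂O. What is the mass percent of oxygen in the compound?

mol C = 0.649 g CO₂ ÷ 44.009 g/mol = 0.01475 mol
mol H = 2 × 0.177 g H₂O ÷ 18.015 g/mol = 0.01965 mol
mass O = 0.433 − (0.1771 + 0.01981) = 0.2361 g → mol O = 0.2361 ÷ 15.999 = 0.01476 mol
mass % O = 0.2361 g ÷ 0.433 g × 100%

54.5%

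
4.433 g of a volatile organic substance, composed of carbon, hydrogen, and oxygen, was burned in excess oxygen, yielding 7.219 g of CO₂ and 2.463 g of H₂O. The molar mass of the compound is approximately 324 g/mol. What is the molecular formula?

C12H20O10

mol C = 7.219 g CO₂ ÷ 44.009 g/mol = 0.16403 mol
mol H = 2 × 2.463 g H₂O ÷ 18.015 g/mol = 0.27344 mol
mass O = 4.433 − (1.9702 + 0.27563) = 2.1872 g → mol O = 2.1872 ÷ 15.999 = 0.13671 mol
Divide by the smallest (0.13671 mol): C 1.200, H 2.000, O 1.000
Multiplying each by 5 gives whole numbers: C 6.00, H 10.00, O 5.00
Empirical formula: C6H10O5
Empirical-formula mass = 162.14 g/mol; 324 ÷ 162.14 ≈ 2, so the molecular formula is C12H20O10.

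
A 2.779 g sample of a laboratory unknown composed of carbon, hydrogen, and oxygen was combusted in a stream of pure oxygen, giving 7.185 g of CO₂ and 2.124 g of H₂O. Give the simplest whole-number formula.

mol C = 7.185 g CO₂ ÷ 44.009 g/mol = 0.16326 mol
mol H = 2 × 2.124 g H₂O ÷ 18.015 g/mol = 0.23580 mol
mass O = 2.779 − (1.9609 + 0.23769) = 0.58037 g → mol O = 0.58037 ÷ 15.999 = 0.036275 mol
Divide by the smallest (0.036275 mol): C 4.501, H 6.500, O 1.000
Multiplying each by 2 gives whole numbers: C 9.00, H 13.00, O 2.00

C9H13O2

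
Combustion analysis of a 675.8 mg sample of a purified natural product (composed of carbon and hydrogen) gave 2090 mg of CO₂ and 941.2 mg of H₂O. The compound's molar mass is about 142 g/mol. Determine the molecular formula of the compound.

mol C = 2.090 g CO₂ ÷ 44.009 g/mol = 0.047490 mol
mol H = 2 × 0.9412 g H₂O ÷ 18.015 g/mol = 0.10449 mol
Divide by the smallest (0.047490 mol): C 1.000, H 2.200
Multiplying each by 5 gives whole numbers: C 5.00, H 11.00
Empirical formula: C5H11
Empirical-formula mass = 71.14 g/mol; 142 ÷ 71.14 ≈ 2, so the molecular formula is C10H22.

C10H22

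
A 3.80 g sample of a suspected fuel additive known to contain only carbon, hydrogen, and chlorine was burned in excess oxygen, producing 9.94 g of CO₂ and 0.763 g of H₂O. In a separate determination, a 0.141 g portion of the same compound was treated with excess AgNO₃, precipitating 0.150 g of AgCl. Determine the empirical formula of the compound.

mol C = 9.94 g CO₂ ÷ 44.009 g/mol = 0.2259 mol
mol H = 2 × 0.763 g H₂O ÷ 18.015 g/mol = 0.08471 mol
From the AgCl data: mol Cl per gram of compound = (0.150 ÷ 143.318) ÷ 0.141 = 0.007423 mol/g, so in the 3.80 g combustion sample mol Cl = 0.02821 mol
Divide by the smallest (0.02821 mol): C 8.007, H 3.003, Cl 1.000

C8H3Cl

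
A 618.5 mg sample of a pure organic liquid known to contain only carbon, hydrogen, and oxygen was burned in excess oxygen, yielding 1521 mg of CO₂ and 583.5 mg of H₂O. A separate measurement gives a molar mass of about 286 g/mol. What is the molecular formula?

mol C = 1.521 g CO₂ ÷ 44.009 g/mol = 0.034561 mol
mol H = 2 × 0.5835 g H₂O ÷ 18.015 g/mol = 0.064779 mol
mass O = 0.6185 − (0.41511 + 0.065298) = 0.13809 g → mol O = 0.13809 ÷ 15.999 = 0.0086311 mol
Divide by the smallest (0.0086311 mol): C 4.004, H 7.505, O 1.000
Multiplying each by 2 gives whole numbers: C 8.01, H 15.01, O 2.00
Empirical formula: C8H15O2
Empirical-formula mass = 143.21 g/mol; 286 ÷ 143.21 ≈ 2, so the molecular formula is C16H30O4.

C16H30O4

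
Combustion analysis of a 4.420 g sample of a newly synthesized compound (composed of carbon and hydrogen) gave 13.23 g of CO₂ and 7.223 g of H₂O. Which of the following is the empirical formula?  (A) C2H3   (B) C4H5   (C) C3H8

mol C = 13.23 g CO₂ ÷ 44.009 g/mol = 0.30062 mol
mol H = 2 × 7.223 g H₂O ÷ 18.015 g/mol = 0.80189 mol
Divide by the smallest (0.30062 mol): C 1.000, H 2.667
Multiplying each by 3 gives whole numbers: C 3.00, H 8.00

(C) C3H8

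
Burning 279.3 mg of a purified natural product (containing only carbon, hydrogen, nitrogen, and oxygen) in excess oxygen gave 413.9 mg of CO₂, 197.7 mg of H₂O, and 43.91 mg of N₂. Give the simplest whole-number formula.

C3H7NO2

mol C = 0.4139 g CO₂ ÷ 44.009 g/mol = 0.0094049 mol
mol H = 2 × 0.1977 g H₂O ÷ 18.015 g/mol = 0.021948 mol
mol N = 2 × 0.04391 g N₂ ÷ 28.014 g/mol = 0.0031349 mol
mass O = 0.2793 − (0.11296 + 0.022124 + 0.043910) = 0.10030 g → mol O = 0.10030 ÷ 15.999 = 0.0062694 mol
Divide by the smallest (0.0031349 mol): C 3.000, H 7.001, N 1.000, O 2.000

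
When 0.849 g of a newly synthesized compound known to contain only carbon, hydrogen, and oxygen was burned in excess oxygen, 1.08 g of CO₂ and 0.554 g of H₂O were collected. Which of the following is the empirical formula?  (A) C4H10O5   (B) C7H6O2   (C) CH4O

mol C = 1.08 g CO₂ ÷ 44.009 g/mol = 0.02454 mol
mol H = 2 × 0.554 g H₂O ÷ 18.015 g/mol = 0.06150 mol
mass O = 0.849 − (0.2948 + 0.06200) = 0.4922 g → mol O = 0.4922 ÷ 15.999 = 0.03077 mol
Divide by the smallest (0.02454 mol): C 1.000, H 2.506, O 1.254
Multiplying each by 4 gives whole numbers: C 4.00, H 10.02, O 5.01

(A) C4H10O5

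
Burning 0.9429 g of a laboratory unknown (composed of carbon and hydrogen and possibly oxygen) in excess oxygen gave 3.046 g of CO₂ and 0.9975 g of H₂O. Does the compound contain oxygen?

no

mol C = 3.046 g CO₂ ÷ 44.009 g/mol = 0.069213 mol
mol H = 2 × 0.9975 g H₂O ÷ 18.015 g/mol = 0.11074 mol
C and H together account for 0.94295 g — essentially the entire 0.9429 g sample — so the compound contains no oxygen.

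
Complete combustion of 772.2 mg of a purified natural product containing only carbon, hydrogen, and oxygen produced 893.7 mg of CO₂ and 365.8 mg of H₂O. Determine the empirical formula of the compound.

mol C = 0.8937 g CO₂ ÷ 44.009 g/mol = 0.020307 mol
mol H = 2 × 0.3658 g H₂O ÷ 18.015 g/mol = 0.040611 mol
mass O = 0.7722 − (0.24391 + 0.040935) = 0.48735 g → mol O = 0.48735 ÷ 15.999 = 0.030462 mol
Divide by the smallest (0.020307 mol): C 1.000, H 2.000, O 1.500
Multiplying each by 2 gives whole numbers: C 2.00, H 4.00, O 3.00

C2H4O3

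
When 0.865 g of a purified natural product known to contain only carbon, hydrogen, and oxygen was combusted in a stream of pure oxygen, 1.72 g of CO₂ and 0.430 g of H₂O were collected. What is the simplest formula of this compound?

mol C = 1.72 g CO₂ ÷ 44.009 g/mol = 0.03908 mol
mol H = 2 × 0.430 g H₂O ÷ 18.015 g/mol = 0.04774 mol
mass O = 0.865 − (0.4694 + 0.04812) = 0.3475 g → mol O = 0.3475 ÷ 15.999 = 0.02172 mol
Divide by the smallest (0.02172 mol): C 1.800, H 2.198, O 1.000
Multiplying each by 5 gives whole numbers: C 9.00, H 10.99, O 5.00

C9H11O5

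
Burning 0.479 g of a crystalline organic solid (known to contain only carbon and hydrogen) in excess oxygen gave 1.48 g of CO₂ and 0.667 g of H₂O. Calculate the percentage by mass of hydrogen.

mol C = 1.48 g CO₂ ÷ 44.009 g/mol = 0.03363 mol
mol H = 2 × 0.667 g H₂O ÷ 18.015 g/mol = 0.07405 mol
mass % H = 0.07464 g ÷ 0.479 g × 100%

15.6%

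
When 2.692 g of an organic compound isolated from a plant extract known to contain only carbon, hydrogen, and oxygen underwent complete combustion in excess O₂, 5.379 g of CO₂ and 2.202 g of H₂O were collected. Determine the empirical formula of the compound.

mol C = 5.379 g CO₂ ÷ 44.009 g/mol = 0.12222 mol
mol H = 2 × 2.202 g H₂O ÷ 18.015 g/mol = 0.24446 mol
mass O = 2.692 − (1.4680 + 0.24642) = 0.97754 g → mol O = 0.97754 ÷ 15.999 = 0.061100 mol
Divide by the smallest (0.061100 mol): C 2.000, H 4.001, O 1.000

C2H4O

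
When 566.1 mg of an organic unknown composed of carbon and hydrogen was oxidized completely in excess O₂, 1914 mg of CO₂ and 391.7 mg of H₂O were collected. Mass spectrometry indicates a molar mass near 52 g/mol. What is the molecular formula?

C4H4

mol C = 1.914 g CO₂ ÷ 44.009 g/mol = 0.043491 mol
mol H = 2 × 0.3917 g H₂O ÷ 18.015 g/mol = 0.043486 mol
Divide by the smallest (0.043486 mol): C 1.000, H 1.000
Empirical formula: CH
Empirical-formula mass = 13.02 g/mol; 52 ÷ 13.02 ≈ 4, so the molecular formula is C4H4.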